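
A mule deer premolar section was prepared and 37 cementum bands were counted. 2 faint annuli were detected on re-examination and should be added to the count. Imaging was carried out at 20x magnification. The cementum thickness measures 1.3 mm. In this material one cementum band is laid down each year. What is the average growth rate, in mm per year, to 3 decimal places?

Adjusted count: 37 + 2 = 39 cementum bands.
Mean rate = 1.3 mm / 39 years ≈ 0.033 mm per year.

0.033 mm per year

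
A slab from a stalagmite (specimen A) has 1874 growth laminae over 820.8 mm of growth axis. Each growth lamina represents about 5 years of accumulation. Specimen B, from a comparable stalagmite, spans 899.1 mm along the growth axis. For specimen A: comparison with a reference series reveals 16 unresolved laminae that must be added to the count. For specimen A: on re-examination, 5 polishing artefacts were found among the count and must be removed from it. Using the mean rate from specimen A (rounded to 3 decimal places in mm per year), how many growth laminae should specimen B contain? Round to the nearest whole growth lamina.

2067 growth laminae

Specimen A: after corrections the count is 1874 − 5 + 16 = 1885 growth laminae.
Specimen A: multiplying by 5 years per growth lamina: 1885 × 5 = 9425 years.
A: Extension rate ≈ 820.8 / 9425 = 0.087 mm/year.
B spans 899.1 / 0.087 = 10334.48 years; at 5 years per growth lamina that is 10334.48 / 5 ≈ 2067 growth laminae.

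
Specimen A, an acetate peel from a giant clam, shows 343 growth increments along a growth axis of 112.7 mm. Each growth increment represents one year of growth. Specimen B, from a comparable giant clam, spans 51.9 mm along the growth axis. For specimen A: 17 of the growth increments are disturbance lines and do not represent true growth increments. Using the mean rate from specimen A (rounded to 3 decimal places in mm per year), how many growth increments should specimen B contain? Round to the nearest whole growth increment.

150 growth increments

Specimen A: correcting the raw count gives 343 − 17 = 326 true growth increments.
A: Mean rate = 112.7 mm / 326 years ≈ 0.346 mm/yr.
Specimen B: 51.9 mm / 0.346 mm per year = 150.00 years ≈ 150 growth increments.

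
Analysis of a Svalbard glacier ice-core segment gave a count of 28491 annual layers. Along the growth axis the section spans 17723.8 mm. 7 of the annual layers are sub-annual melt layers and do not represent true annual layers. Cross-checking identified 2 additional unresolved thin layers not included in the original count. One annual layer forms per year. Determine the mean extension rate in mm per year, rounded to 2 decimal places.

0.62 mm per year

True annual layer count = 28491 − 7 + 2 = 28486.
17723.8 mm over 28486 years gives 17723.8 / 28486 ≈ 0.62 mm per year.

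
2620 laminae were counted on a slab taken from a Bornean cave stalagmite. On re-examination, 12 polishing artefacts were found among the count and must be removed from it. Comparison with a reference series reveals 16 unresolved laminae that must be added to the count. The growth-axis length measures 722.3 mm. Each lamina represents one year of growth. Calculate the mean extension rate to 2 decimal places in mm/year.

0.28 mm/year

Adjusted count: 2620 − 12 + 16 = 2624 laminae.
Mean rate = 722.3 mm / 2624 years ≈ 0.28 mm/year.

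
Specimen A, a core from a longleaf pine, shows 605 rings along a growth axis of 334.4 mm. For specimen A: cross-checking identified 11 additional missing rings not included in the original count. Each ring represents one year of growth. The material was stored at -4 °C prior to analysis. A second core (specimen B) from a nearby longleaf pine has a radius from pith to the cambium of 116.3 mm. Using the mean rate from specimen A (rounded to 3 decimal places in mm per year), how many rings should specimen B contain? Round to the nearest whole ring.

214 rings

Specimen A: after corrections the count is 605 + 11 = 616 rings.
A: Extension rate ≈ 334.4 / 616 = 0.543 mm per year.
Specimen B: 116.3 mm / 0.543 mm per year = 214.18 years ≈ 214 rings.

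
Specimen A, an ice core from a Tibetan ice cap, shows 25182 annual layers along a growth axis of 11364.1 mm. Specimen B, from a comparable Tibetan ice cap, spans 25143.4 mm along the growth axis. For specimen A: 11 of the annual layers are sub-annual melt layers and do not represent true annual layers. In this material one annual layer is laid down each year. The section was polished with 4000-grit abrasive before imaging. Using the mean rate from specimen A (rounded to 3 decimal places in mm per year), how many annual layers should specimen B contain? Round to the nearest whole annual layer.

Specimen A: true annual layer count = 25182 − 11 = 25171.
A: Mean rate = 11364.1 mm / 25171 years ≈ 0.451 mm per year.
Specimen B: 25143.4 mm / 0.451 mm per year = 55750.33 years ≈ 55750 annual layers.

55750 annual layers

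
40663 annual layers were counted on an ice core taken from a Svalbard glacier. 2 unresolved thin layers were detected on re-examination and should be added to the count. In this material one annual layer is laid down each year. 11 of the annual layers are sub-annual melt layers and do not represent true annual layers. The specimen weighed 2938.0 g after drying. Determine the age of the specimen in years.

40654 years

True annual layer count = 40663 − 11 + 2 = 40654.
With a one-to-one annual layer periodicity this is 40654 years.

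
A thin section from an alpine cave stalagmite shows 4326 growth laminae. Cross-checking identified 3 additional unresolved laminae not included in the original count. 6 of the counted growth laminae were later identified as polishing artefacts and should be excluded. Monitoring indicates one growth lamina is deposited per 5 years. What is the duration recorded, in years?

21615 years

Adjusted count: 4326 − 6 + 3 = 4323 growth laminae.
4323 growth laminae at 5 years each span 4323 × 5 = 21615 years.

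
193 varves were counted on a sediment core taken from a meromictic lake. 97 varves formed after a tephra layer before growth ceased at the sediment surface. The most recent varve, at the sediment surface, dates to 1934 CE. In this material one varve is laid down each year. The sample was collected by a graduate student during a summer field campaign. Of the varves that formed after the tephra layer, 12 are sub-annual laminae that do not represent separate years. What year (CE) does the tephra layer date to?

There are 97 varves younger than the tephra layer.
97 − 12 false = 85 true varves after the tephra layer.
Counting back 85 years from 1934 CE places the tephra layer in 1934 − 85 = 1849 CE.

1849 CE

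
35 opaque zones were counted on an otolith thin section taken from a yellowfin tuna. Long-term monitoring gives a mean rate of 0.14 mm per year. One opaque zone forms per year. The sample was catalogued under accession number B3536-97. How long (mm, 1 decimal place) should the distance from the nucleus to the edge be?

35 years of growth are recorded.
Predicted length = 0.14 mm/year × 35 years = 4.9 mm.

4.9 mm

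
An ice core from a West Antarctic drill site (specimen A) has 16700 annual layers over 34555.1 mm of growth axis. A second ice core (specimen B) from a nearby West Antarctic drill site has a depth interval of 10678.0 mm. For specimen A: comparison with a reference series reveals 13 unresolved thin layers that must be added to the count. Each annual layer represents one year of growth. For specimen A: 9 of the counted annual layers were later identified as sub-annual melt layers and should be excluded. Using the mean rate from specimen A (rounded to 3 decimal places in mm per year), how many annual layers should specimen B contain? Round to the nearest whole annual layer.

Specimen A: true annual layer count = 16700 − 9 + 13 = 16704.
A: 34555.1 mm over 16704 years gives 34555.1 / 16704 ≈ 2.069 mm per year.
Specimen B: 10678.0 mm / 2.069 mm per year = 5160.95 years ≈ 5161 annual layers.

5161 annual layers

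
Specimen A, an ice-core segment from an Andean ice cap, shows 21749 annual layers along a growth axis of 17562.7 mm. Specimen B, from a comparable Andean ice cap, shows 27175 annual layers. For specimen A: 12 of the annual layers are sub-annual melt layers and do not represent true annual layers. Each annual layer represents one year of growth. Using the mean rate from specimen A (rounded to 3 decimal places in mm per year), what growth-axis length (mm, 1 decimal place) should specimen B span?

Specimen A: correcting the raw count gives 21749 − 12 = 21737 true annual layers.
A: Mean rate = 17562.7 mm / 21737 years ≈ 0.808 mm/yr.
B's length ≈ 0.808 × 27175 = 21957.4 mm.

21957.4 mm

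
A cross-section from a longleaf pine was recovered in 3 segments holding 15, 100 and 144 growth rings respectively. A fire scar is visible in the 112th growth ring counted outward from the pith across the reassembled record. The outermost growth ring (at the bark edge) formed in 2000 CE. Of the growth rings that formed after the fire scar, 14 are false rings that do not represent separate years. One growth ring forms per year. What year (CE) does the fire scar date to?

1867 CE

Total growth rings = 15 + 100 + 144 = 259.
The fire scar sits at growth ring 112 from the pith, so 259 − 112 = 147 growth rings formed after it.
Excluding 14 false growth rings: 147 − 14 = 133.
Counting back 133 years from 2000 CE places the fire scar in 2000 − 133 = 1867 CE.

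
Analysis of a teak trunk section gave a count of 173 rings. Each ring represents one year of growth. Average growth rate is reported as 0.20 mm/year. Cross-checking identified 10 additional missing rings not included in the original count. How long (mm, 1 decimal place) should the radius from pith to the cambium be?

Correcting the raw count gives 173 + 10 = 183 true rings.
Length ≈ 0.20 × 183 = 36.6 mm.

36.6 mm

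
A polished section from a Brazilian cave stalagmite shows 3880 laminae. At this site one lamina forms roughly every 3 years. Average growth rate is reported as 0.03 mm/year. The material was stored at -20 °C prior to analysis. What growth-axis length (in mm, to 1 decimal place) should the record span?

349.2 mm

3880 laminae at 3 years each span 3880 × 3 = 11640 years.
11640 years at 0.03 mm/year gives 0.03 × 11640 = 349.2 mm.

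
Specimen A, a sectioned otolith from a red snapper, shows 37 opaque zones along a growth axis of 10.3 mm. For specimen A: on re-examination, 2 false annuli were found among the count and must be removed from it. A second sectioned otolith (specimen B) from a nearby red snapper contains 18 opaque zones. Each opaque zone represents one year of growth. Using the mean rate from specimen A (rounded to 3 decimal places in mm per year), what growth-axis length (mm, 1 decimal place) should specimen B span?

Specimen A: after corrections the count is 37 − 2 = 35 opaque zones.
A: Extension rate ≈ 10.3 / 35 = 0.294 mm/year.
Length of B = 0.294 × 18 = 5.3 mm.

5.3 mm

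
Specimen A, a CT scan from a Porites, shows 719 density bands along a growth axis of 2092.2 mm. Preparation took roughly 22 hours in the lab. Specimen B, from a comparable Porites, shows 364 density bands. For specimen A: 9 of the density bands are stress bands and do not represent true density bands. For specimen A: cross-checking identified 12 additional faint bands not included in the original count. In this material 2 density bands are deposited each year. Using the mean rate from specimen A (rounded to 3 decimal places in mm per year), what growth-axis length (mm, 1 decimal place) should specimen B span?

1054.9 mm

Specimen A: correcting the raw count gives 719 − 9 + 12 = 722 true density bands.
Specimen A: dividing by 2 density bands per year: 722 / 2 = 361 years.
A: Mean rate = 2092.2 mm / 361 years ≈ 5.796 mm per year.
Specimen B: dividing by 2 density bands per year: 364 / 2 = 182 years. Length of B = 5.796 × 182 = 1054.9 mm.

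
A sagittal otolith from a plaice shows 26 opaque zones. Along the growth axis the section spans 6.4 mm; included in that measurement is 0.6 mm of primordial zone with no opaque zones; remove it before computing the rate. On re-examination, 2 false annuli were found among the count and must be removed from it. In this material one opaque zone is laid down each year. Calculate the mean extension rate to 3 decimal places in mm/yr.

After corrections the count is 26 − 2 = 24 opaque zones.
The growth record spans 6.4 − 0.6 = 5.8 mm.
5.8 mm over 24 years gives 5.8 / 24 ≈ 0.242 mm/yr.

0.242 mm/yr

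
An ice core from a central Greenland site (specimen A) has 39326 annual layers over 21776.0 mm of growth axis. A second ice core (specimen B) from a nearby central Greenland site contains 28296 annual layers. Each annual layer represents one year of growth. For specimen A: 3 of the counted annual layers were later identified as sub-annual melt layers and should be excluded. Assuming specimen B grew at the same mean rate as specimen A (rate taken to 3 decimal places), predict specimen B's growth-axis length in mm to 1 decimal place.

15676.0 mm

Specimen A: after corrections the count is 39326 − 3 = 39323 annual layers.
A: Extension rate ≈ 21776.0 / 39323 = 0.554 mm per year.
For B, 0.554 mm/year × 28296 years = 15676.0 mm.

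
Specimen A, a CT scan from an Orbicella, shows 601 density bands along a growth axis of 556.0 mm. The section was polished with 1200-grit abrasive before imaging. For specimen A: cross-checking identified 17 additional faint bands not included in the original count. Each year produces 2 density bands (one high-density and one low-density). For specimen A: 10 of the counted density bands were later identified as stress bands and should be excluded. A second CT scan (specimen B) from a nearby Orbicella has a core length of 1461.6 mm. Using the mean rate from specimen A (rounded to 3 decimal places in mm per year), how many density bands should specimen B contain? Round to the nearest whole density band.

1598 density bands

Specimen A: after corrections the count is 601 − 10 + 17 = 608 density bands.
Specimen A: 608 density bands at 2 per year is 608 / 2 = 304 years.
A: Extension rate ≈ 556.0 / 304 = 1.829 mm/yr.
For B, 1461.6 / 1.829 = 799.13 years; at 2 density bands per year that is 799.13 × 2 ≈ 1598 density bands.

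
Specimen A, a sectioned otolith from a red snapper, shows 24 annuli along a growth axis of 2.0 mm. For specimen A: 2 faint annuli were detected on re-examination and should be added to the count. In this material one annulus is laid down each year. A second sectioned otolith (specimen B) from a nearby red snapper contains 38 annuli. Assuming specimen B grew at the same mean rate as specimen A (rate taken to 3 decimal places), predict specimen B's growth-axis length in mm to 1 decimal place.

Specimen A: after corrections the count is 24 + 2 = 26 annuli.
A: 2.0 mm over 26 years gives 2.0 / 26 ≈ 0.077 mm per year.
B's length ≈ 0.077 × 38 = 2.9 mm.

2.9 mm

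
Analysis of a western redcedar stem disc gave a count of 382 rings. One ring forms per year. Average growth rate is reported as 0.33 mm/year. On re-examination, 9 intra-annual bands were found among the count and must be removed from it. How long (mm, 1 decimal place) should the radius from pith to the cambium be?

True ring count = 382 − 9 = 373.
373 years at 0.33 mm/year gives 0.33 × 373 = 123.1 mm.

123.1 mm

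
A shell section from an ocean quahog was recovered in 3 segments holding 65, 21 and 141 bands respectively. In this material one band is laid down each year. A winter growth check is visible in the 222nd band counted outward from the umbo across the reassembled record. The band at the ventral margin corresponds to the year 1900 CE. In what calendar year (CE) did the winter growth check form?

Total bands = 65 + 21 + 141 = 227.
The winter growth check sits at band 222 from the umbo, so 227 − 222 = 5 bands formed after it.
Counting back 5 years from 1900 CE places the winter growth check in 1900 − 5 = 1895 CE.

1895 CE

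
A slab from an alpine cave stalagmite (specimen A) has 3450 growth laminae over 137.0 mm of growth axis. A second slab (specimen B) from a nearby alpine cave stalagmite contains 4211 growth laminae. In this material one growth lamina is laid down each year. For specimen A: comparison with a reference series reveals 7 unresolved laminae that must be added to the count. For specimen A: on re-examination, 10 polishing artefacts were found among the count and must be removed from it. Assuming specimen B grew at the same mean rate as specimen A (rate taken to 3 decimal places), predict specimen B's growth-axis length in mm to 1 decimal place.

168.4 mm

Specimen A: correcting the raw count gives 3450 − 10 + 7 = 3447 true growth laminae.
A: Mean rate = 137.0 mm / 3447 years ≈ 0.040 mm per year.
Length of B = 0.040 × 4211 = 168.4 mm.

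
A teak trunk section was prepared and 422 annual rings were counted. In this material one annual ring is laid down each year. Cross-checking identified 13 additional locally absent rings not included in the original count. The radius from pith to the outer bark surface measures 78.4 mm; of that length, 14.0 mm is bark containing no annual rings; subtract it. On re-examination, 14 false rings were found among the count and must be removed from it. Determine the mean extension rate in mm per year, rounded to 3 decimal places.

After corrections the count is 422 − 14 + 13 = 421 annual rings.
Net length = 78.4 − 14.0 = 64.4 mm.
Extension rate ≈ 64.4 / 421 = 0.153 mm per year.

0.153 mm per year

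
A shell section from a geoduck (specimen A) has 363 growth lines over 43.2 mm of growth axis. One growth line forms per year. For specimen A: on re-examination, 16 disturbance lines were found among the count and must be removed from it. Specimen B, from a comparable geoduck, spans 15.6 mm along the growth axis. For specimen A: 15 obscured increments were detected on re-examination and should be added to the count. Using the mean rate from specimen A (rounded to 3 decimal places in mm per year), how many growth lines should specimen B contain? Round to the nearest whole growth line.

Specimen A: correcting the raw count gives 363 − 16 + 15 = 362 true growth lines.
A: Extension rate ≈ 43.2 / 362 = 0.119 mm/year.
B spans 15.6 / 0.119 = 131.09 years ≈ 131 growth lines.

131 growth lines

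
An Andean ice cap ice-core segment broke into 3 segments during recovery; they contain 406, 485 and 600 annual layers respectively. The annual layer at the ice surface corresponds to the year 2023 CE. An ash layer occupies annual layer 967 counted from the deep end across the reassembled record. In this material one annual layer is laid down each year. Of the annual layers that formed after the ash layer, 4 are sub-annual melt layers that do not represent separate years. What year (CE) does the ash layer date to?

1503 CE

Total annual layers = 406 + 485 + 600 = 1491.
1491 − 967 = 524 annual layers lie beyond the ash layer toward the ice surface.
524 − 4 false = 520 true annual layers after the ash layer.
The annual layer at the ice surface is 2023 CE, so the ash layer dates to 2023 − 520 = 1503 CE.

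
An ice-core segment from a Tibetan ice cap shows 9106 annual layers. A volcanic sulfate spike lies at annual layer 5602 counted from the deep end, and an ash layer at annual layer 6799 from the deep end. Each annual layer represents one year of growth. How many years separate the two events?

1197 yr

The two markers are separated by 6799 − 5602 = 1197 annual layers.
That is 1197 years at one annual layer per year.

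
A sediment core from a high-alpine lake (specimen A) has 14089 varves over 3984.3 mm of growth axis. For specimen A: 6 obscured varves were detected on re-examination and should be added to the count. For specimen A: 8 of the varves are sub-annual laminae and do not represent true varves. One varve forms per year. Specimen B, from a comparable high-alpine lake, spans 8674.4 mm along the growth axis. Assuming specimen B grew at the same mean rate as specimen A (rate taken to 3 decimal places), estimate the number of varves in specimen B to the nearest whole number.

Specimen A: after corrections the count is 14089 − 8 + 6 = 14087 varves.
A: Mean rate = 3984.3 mm / 14087 years ≈ 0.283 mm/year.
For B, 8674.4 / 0.283 = 30651.59 years ≈ 30652 varves.

30652 varves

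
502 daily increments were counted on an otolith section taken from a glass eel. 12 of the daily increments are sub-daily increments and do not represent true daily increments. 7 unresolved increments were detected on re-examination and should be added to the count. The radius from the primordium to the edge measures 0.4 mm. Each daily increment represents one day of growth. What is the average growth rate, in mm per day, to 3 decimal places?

Correcting the raw count gives 502 − 12 + 7 = 497 true daily increments.
Mean rate = 0.4 mm / 497 days ≈ 0.001 mm per day.

0.001 mm per day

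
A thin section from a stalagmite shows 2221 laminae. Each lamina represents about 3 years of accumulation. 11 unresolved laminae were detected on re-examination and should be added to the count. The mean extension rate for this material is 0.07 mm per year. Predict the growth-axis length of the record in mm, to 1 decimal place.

468.7 mm

Correcting the raw count gives 2221 + 11 = 2232 true laminae.
At 3 years per lamina, 2232 × 3 = 6696 years.
6696 years at 0.07 mm/year gives 0.07 × 6696 = 468.7 mm.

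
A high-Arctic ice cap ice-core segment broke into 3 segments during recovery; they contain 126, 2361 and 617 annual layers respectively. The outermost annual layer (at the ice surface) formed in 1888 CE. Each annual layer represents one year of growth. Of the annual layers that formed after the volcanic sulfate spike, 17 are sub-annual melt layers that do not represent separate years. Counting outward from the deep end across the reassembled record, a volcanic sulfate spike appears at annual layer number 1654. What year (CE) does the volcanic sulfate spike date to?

455 CE

Total annual layers = 126 + 2361 + 617 = 3104.
The volcanic sulfate spike sits at annual layer 1654 from the deep end, so 3104 − 1654 = 1450 annual layers formed after it.
1450 − 17 false = 1433 true annual layers after the volcanic sulfate spike.
The annual layer at the ice surface is 1888 CE, so the volcanic sulfate spike dates to 1888 − 1433 = 455 CE.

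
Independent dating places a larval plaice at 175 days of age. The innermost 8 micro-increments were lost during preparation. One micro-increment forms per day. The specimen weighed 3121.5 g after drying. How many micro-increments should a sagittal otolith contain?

167 micro-increments

At one micro-increment per day, 175 days correspond to 175 micro-increments.
175 − 8 missed = 167 micro-increments expected in the prepared section.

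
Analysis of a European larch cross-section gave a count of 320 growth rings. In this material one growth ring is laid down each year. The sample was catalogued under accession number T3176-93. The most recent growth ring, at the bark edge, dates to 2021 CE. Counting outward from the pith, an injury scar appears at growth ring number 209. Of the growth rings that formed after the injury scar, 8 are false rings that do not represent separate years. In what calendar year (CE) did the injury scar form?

320 − 209 = 111 growth rings lie beyond the injury scar toward the bark edge.
Excluding 8 false growth rings: 111 − 8 = 103.
Counting back 103 years from 2021 CE places the injury scar in 2021 − 103 = 1918 CE.

1918 CE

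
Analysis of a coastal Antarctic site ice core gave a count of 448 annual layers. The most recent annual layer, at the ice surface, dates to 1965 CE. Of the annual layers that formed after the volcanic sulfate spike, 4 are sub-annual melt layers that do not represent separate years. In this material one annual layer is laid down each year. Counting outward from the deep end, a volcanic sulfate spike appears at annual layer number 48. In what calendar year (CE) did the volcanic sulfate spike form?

1569 CE

Between annual layer 48 and the ice surface there are 448 − 48 = 400 annual layers.
Excluding 4 false annual layers: 400 − 4 = 396.
Counting back 396 years from 1965 CE places the volcanic sulfate spike in 1965 − 396 = 1569 CE.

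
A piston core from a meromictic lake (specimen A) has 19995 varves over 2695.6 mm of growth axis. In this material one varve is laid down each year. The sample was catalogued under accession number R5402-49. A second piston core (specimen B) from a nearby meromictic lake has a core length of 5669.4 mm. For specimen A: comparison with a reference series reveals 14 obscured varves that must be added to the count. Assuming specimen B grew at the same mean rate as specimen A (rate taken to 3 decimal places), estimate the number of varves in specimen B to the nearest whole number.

Specimen A: correcting the raw count gives 19995 + 14 = 20009 true varves.
A: 2695.6 mm over 20009 years gives 2695.6 / 20009 ≈ 0.135 mm/year.
Specimen B: 5669.4 mm / 0.135 mm per year = 41995.56 years ≈ 41996 varves.

41996 varves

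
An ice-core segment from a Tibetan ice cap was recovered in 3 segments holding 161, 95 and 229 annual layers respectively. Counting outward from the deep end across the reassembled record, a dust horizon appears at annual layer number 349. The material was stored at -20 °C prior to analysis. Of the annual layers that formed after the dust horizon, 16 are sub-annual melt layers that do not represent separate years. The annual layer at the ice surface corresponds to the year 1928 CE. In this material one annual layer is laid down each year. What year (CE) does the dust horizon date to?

1808 CE

Total annual layers = 161 + 95 + 229 = 485.
Between annual layer 349 and the ice surface there are 485 − 349 = 136 annual layers.
Excluding 16 false annual layers: 136 − 16 = 120.
1928 − 120 = 1808 CE.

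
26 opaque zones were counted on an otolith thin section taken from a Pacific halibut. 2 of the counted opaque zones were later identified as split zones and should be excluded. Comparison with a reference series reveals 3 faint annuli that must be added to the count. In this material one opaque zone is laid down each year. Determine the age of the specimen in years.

True opaque zone count = 26 − 2 + 3 = 27.
With a one-to-one opaque zone periodicity this is 27 years.

27 yr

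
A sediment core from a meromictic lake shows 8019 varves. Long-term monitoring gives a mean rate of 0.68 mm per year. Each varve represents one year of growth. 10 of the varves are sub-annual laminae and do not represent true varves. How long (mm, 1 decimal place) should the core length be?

Correcting the raw count gives 8019 − 10 = 8009 true varves.
Length ≈ 0.68 × 8009 = 5446.1 mm.

5446.1 mm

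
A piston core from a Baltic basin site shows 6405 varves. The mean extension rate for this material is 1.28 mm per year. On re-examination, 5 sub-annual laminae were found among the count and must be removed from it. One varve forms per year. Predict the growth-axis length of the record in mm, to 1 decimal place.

8192.0 mm

True varve count = 6405 − 5 = 6400.
Predicted length = 1.28 mm/year × 6400 years = 8192.0 mm.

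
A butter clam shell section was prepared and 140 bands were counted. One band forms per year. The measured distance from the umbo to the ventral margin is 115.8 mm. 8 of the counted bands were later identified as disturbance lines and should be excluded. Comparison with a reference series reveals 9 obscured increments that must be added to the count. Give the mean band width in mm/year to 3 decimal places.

After corrections the count is 140 − 8 + 9 = 141 bands.
Extension rate ≈ 115.8 / 141 = 0.821 mm/year.

0.821 mm/year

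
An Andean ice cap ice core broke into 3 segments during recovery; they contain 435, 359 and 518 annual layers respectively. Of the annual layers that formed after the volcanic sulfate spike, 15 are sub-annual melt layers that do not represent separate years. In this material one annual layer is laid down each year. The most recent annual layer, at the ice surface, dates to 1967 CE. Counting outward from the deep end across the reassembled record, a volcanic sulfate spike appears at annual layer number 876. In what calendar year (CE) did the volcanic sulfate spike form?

Total annual layers = 435 + 359 + 518 = 1312.
The volcanic sulfate spike sits at annual layer 876 from the deep end, so 1312 − 876 = 436 annual layers formed after it.
Excluding 15 false annual layers: 436 − 15 = 421.
1967 − 421 = 1546 CE.

1546 CE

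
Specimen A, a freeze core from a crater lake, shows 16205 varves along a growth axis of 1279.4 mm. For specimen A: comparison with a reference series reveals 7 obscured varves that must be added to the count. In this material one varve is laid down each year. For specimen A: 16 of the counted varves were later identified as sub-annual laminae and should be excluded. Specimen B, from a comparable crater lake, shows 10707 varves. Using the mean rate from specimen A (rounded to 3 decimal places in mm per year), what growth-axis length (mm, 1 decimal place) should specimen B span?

845.9 mm

Specimen A: true varve count = 16205 − 16 + 7 = 16196.
A: Mean rate = 1279.4 mm / 16196 years ≈ 0.079 mm per year.
B's length ≈ 0.079 × 10707 = 845.9 mm.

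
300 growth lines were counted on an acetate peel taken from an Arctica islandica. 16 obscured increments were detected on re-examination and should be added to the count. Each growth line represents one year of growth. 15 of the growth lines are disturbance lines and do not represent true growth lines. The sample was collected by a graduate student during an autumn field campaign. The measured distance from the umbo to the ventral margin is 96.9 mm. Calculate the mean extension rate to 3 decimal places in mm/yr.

After corrections the count is 300 − 15 + 16 = 301 growth lines.
Extension rate ≈ 96.9 / 301 = 0.322 mm/yr.

0.322 mm/yr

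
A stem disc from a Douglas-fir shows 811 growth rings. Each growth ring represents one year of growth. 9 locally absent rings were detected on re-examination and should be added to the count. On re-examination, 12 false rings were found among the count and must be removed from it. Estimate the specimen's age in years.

808 yr

True growth ring count = 811 − 12 + 9 = 808.
At one growth ring per year, that is 808 years.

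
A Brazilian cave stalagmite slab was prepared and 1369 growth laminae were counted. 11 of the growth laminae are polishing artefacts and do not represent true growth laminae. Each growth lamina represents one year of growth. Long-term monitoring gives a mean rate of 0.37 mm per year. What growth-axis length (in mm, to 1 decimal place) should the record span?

502.5 mm

Adjusted count: 1369 − 11 = 1358 growth laminae.
1358 years at 0.37 mm/year gives 0.37 × 1358 = 502.5 mm.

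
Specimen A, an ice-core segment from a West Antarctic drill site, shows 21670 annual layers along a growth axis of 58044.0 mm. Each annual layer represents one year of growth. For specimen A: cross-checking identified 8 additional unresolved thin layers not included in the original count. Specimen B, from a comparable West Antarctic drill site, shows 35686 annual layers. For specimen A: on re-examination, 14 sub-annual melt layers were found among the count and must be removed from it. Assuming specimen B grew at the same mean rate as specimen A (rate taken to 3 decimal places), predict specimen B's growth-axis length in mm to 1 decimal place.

95602.8 mm

Specimen A: true annual layer count = 21670 − 14 + 8 = 21664.
A: Extension rate ≈ 58044.0 / 21664 = 2.679 mm/yr.
For B, 2.679 mm/year × 35686 years = 95602.8 mm.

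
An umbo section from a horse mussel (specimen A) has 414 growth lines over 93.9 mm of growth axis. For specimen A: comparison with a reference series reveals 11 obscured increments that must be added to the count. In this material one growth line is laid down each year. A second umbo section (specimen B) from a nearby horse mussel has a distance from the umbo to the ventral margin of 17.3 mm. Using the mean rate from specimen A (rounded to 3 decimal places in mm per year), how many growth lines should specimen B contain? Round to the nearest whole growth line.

78 growth lines

Specimen A: after corrections the count is 414 + 11 = 425 growth lines.
A: 93.9 mm over 425 years gives 93.9 / 425 ≈ 0.221 mm/yr.
Specimen B: 17.3 mm / 0.221 mm per year = 78.28 years ≈ 78 growth lines.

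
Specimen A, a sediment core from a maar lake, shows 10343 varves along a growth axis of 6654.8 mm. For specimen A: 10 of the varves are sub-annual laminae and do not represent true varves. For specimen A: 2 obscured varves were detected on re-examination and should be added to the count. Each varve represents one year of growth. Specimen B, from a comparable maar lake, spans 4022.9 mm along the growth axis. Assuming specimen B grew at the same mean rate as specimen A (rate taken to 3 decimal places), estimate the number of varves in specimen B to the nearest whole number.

6247 varves

Specimen A: correcting the raw count gives 10343 − 10 + 2 = 10335 true varves.
A: 6654.8 mm over 10335 years gives 6654.8 / 10335 ≈ 0.644 mm/yr.
B spans 4022.9 / 0.644 = 6246.74 years ≈ 6247 varves.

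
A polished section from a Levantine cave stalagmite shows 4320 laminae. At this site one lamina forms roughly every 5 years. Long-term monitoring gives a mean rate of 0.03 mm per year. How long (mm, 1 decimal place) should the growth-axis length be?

648.0 mm

At 5 years per lamina, 4320 × 5 = 21600 years.
Length ≈ 0.03 × 21600 = 648.0 mm.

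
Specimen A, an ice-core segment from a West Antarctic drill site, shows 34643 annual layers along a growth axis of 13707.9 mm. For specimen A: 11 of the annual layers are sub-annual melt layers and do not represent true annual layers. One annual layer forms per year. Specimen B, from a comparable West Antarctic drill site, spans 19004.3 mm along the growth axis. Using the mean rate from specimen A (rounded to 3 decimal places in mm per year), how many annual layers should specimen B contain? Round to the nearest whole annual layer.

47991 annual layers

Specimen A: correcting the raw count gives 34643 − 11 = 34632 true annual layers.
A: 13707.9 mm over 34632 years gives 13707.9 / 34632 ≈ 0.396 mm/year.
Specimen B: 19004.3 mm / 0.396 mm per year = 47990.66 years ≈ 47991 annual layers.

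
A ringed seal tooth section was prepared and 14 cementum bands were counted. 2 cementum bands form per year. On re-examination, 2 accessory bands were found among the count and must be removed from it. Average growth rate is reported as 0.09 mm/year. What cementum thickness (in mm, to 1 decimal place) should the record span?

Correcting the raw count gives 14 − 2 = 12 true cementum bands.
12 cementum bands at 2 per year is 12 / 2 = 6 years.
6 years at 0.09 mm/year gives 0.09 × 6 = 0.5 mm.

0.5 mm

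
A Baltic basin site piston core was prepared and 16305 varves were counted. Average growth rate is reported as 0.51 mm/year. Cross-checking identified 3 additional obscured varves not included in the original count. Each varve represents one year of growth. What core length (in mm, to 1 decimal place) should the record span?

8317.1 mm

Adjusted count: 16305 + 3 = 16308 varves.
16308 years at 0.51 mm/year gives 0.51 × 16308 = 8317.1 mm.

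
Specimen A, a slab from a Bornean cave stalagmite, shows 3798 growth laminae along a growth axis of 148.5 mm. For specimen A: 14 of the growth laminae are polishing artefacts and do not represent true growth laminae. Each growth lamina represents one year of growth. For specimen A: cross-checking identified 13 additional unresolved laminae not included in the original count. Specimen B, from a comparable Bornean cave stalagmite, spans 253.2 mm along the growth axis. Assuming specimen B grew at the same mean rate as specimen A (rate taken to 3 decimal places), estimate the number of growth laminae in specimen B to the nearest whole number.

6492 growth laminae

Specimen A: correcting the raw count gives 3798 − 14 + 13 = 3797 true growth laminae.
A: 148.5 mm over 3797 years gives 148.5 / 3797 ≈ 0.039 mm per year.
B spans 253.2 / 0.039 = 6492.31 years ≈ 6492 growth laminae.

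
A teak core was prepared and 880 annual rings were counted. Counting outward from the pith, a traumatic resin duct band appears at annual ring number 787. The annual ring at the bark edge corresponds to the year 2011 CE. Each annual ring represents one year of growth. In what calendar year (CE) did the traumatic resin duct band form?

1918 CE

Between annual ring 787 and the bark edge there are 880 − 787 = 93 annual rings.
Counting back 93 years from 2011 CE places the traumatic resin duct band in 2011 − 93 = 1918 CE.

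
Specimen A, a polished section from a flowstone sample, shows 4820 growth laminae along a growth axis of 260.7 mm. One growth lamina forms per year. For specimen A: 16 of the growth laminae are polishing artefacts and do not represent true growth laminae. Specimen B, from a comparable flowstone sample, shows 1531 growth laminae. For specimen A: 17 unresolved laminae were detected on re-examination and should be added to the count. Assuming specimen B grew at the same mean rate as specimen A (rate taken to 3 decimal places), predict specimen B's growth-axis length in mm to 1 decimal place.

Specimen A: correcting the raw count gives 4820 − 16 + 17 = 4821 true growth laminae.
A: Extension rate ≈ 260.7 / 4821 = 0.054 mm per year.
For B, 0.054 mm/year × 1531 years = 82.7 mm.

82.7 mm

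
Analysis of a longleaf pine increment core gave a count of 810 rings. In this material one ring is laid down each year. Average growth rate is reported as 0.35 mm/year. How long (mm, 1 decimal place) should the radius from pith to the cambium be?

283.5 mm

810 years of growth are recorded.
810 years at 0.35 mm/year gives 0.35 × 810 = 283.5 mm.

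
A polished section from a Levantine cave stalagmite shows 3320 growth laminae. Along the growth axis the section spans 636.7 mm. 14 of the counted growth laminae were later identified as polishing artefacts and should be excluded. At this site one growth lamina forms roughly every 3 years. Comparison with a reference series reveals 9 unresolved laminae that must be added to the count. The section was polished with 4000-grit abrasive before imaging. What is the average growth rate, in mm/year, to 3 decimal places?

Adjusted count: 3320 − 14 + 9 = 3315 growth laminae.
Multiplying by 3 years per growth lamina: 3315 × 3 = 9945 years.
636.7 mm over 9945 years gives 636.7 / 9945 ≈ 0.064 mm/year.

0.064 mm/year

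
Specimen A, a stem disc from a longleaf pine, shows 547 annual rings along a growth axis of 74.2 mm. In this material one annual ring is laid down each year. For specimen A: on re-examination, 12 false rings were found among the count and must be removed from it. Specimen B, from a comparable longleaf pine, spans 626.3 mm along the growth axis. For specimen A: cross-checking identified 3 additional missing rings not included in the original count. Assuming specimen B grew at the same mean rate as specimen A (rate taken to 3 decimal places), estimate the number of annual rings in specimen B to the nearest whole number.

4538 annual rings

Specimen A: adjusted count: 547 − 12 + 3 = 538 annual rings.
A: Mean rate = 74.2 mm / 538 years ≈ 0.138 mm per year.
For B, 626.3 / 0.138 = 4538.41 years ≈ 4538 annual rings.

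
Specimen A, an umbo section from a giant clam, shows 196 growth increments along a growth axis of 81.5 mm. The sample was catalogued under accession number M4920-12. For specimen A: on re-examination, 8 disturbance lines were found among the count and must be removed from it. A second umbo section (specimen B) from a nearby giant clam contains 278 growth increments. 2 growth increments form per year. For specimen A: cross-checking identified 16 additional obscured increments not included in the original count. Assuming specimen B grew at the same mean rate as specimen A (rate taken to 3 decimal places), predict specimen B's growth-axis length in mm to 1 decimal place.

111.1 mm

Specimen A: true growth increment count = 196 − 8 + 16 = 204.
Specimen A: with 2 growth increments per year, 204 / 2 = 102 years.
A: 81.5 mm over 102 years gives 81.5 / 102 ≈ 0.799 mm/year.
Specimen B: 278 growth increments at 2 per year is 278 / 2 = 139 years. Length of B = 0.799 × 139 = 111.1 mm.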